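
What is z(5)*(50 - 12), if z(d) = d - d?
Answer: 0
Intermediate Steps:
z(d) = 0
z(5)*(50 - 12) = 0*(50 - 12) = 0*38 = 0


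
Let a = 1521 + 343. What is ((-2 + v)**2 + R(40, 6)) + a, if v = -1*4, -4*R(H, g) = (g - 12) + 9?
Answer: 7597/4 ≈ 1899.3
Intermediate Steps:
R(H, g) = 3/4 - g/4 (R(H, g) = -((g - 12) + 9)/4 = -((-12 + g) + 9)/4 = -(-3 + g)/4 = 3/4 - g/4)
v = -4
a = 1864
((-2 + v)**2 + R(40, 6)) + a = ((-2 - 4)**2 + (3/4 - 1/4*6)) + 1864 = ((-6)**2 + (3/4 - 3/2)) + 1864 = (36 - 3/4) + 1864 = 141/4 + 1864 = 7597/4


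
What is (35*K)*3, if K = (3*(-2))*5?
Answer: -3150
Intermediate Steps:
K = -30 (K = -6*5 = -30)
(35*K)*3 = (35*(-30))*3 = -1050*3 = -3150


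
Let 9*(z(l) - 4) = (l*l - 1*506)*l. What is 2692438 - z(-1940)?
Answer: 7324634266/9 ≈ 8.1385e+8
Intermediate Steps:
z(l) = 4 + l*(-506 + l**2)/9 (z(l) = 4 + ((l*l - 1*506)*l)/9 = 4 + ((l**2 - 506)*l)/9 = 4 + ((-506 + l**2)*l)/9 = 4 + (l*(-506 + l**2))/9 = 4 + l*(-506 + l**2)/9)
2692438 - z(-1940) = 2692438 - (4 - 506/9*(-1940) + (1/9)*(-1940)**3) = 2692438 - (4 + 981640/9 + (1/9)*(-7301384000)) = 2692438 - (4 + 981640/9 - 7301384000/9) = 2692438 - 1*(-7300402324/9) = 2692438 + 7300402324/9 = 7324634266/9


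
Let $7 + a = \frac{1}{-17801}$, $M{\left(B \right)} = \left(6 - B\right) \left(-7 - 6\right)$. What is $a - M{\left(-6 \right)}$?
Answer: $\frac{2652348}{17801} \approx 149.0$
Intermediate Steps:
$M{\left(B \right)} = -78 + 13 B$ ($M{\left(B \right)} = \left(6 - B\right) \left(-13\right) = -78 + 13 B$)
$a = - \frac{124608}{17801}$ ($a = -7 + \frac{1}{-17801} = -7 - \frac{1}{17801} = - \frac{124608}{17801} \approx -7.0001$)
$a - M{\left(-6 \right)} = - \frac{124608}{17801} - \left(-78 + 13 \left(-6\right)\right) = - \frac{124608}{17801} - \left(-78 - 78\right) = - \frac{124608}{17801} - -156 = - \frac{124608}{17801} + 156 = \frac{2652348}{17801}$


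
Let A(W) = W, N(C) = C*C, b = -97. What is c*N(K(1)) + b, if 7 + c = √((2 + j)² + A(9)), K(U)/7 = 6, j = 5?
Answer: -12445 + 1764*√58 ≈ 989.22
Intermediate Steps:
K(U) = 42 (K(U) = 7*6 = 42)
N(C) = C²
c = -7 + √58 (c = -7 + √((2 + 5)² + 9) = -7 + √(7² + 9) = -7 + √(49 + 9) = -7 + √58 ≈ 0.61577)
c*N(K(1)) + b = (-7 + √58)*42² - 97 = (-7 + √58)*1764 - 97 = (-12348 + 1764*√58) - 97 = -12445 + 1764*√58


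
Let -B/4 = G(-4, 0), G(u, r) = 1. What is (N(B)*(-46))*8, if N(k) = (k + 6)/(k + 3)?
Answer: 736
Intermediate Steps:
B = -4 (B = -4*1 = -4)
N(k) = (6 + k)/(3 + k)
(N(B)*(-46))*8 = (((6 - 4)/(3 - 4))*(-46))*8 = ((2/(-1))*(-46))*8 = (-1*2*(-46))*8 = -2*(-46)*8 = 92*8 = 736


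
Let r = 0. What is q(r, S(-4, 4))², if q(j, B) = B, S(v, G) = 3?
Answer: 9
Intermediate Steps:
q(r, S(-4, 4))² = 3² = 9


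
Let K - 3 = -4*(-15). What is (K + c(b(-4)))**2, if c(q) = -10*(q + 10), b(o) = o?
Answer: 9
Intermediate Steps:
c(q) = -100 - 10*q (c(q) = -10*(10 + q) = -100 - 10*q)
K = 63 (K = 3 - 4*(-15) = 3 + 60 = 63)
(K + c(b(-4)))**2 = (63 + (-100 - 10*(-4)))**2 = (63 + (-100 + 40))**2 = (63 - 60)**2 = 3**2 = 9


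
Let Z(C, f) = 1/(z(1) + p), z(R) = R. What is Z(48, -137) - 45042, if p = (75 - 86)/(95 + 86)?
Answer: -7656959/170 ≈ -45041.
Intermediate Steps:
p = -11/181 ≈ -0.060773
Z(C, f) = 181/170 (Z(C, f) = 1/(1 - 11/181) = 1/(170/181) = 181/170)
Z(48, -137) - 45042 = 181/170 - 45042 = -7656959/170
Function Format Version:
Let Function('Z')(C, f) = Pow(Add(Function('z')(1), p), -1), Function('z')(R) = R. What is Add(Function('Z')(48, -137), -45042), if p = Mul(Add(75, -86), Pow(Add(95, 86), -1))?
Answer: Rational(-7656959, 170) ≈ -45041.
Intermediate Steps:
p = Rational(-11, 181) (p = Mul(-11, Pow(181, -1)) = Mul(-11, Rational(1, 181)) = Rational(-11, 181) ≈ -0.060773)
Function('Z')(C, f) = Rational(181, 170) (Function('Z')(C, f) = Pow(Add(1, Rational(-11, 181)), -1) = Pow(Rational(170, 181), -1) = Rational(181, 170))
Add(Function('Z')(48, -137), -45042) = Add(Rational(181, 170), -45042) = Rational(-7656959, 170)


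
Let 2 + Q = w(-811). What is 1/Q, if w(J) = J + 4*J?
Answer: -1/4057 ≈ -0.00024649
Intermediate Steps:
w(J) = 5*J
Q = -4057 (Q = -2 + 5*(-811) = -2 - 4055 = -4057)
1/Q = 1/(-4057) = -1/4057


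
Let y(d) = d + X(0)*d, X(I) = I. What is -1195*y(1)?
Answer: -1195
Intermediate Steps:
y(d) = d (y(d) = d + 0*d = d + 0 = d)
-1195*y(1) = -1195*1 = -1195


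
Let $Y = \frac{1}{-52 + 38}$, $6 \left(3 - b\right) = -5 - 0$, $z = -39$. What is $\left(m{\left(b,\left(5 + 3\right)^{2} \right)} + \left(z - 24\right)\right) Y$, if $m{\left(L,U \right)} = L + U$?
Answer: $- \frac{29}{84} \approx -0.34524$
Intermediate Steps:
$b = \frac{23}{6}$ ($b = 3 - \frac{-5 - 0}{6} = 3 - \frac{-5 + 0}{6} = 3 - - \frac{5}{6} = 3 + \frac{5}{6} = \frac{23}{6} \approx 3.8333$)
$Y = - \frac{1}{14}$ ($Y = \frac{1}{-14} = - \frac{1}{14} \approx -0.071429$)
$\left(m{\left(b,\left(5 + 3\right)^{2} \right)} + \left(z - 24\right)\right) Y = \left(\left(\frac{23}{6} + \left(5 + 3\right)^{2}\right) - 63\right) \left(- \frac{1}{14}\right) = \left(\left(\frac{23}{6} + 8^{2}\right) - 63\right) \left(- \frac{1}{14}\right) = \left(\left(\frac{23}{6} + 64\right) - 63\right) \left(- \frac{1}{14}\right) = \left(\frac{407}{6} - 63\right) \left(- \frac{1}{14}\right) = \frac{29}{6} \left(- \frac{1}{14}\right) = - \frac{29}{84}$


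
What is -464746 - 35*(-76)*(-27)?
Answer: -536566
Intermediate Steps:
-464746 - 35*(-76)*(-27) = -464746 - (-2660)*(-27) = -464746 - 1*71820 = -464746 - 71820 = -536566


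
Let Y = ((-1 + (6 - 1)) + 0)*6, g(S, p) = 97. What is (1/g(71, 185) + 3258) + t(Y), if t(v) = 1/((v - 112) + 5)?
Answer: 26230144/8051 ≈ 3258.0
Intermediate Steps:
Y = 24 (Y = ((-1 + 5) + 0)*6 = (4 + 0)*6 = 4*6 = 24)
t(v) = 1/(-107 + v) (t(v) = 1/((-112 + v) + 5) = 1/(-107 + v))
(1/g(71, 185) + 3258) + t(Y) = (1/97 + 3258) + 1/(-107 + 24) = (1/97 + 3258) + 1/(-83) = 316027/97 - 1/83 = 26230144/8051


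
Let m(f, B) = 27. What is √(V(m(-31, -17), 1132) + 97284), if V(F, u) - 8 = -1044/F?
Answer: 4*√54705/3 ≈ 311.85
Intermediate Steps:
V(F, u) = 8 - 1044/F
√(V(m(-31, -17), 1132) + 97284) = √((8 - 1044/27) + 97284) = √((8 - 1044*1/27) + 97284) = √((8 - 116/3) + 97284) = √(-92/3 + 97284) = √(291760/3) = 4*√54705/3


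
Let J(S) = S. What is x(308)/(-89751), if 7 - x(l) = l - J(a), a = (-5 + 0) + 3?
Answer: 101/29917 ≈ 0.0033760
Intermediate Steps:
a = -2 (a = -5 + 3 = -2)
x(l) = 5 - l (x(l) = 7 - (l - 1*(-2)) = 7 - (l + 2) = 7 - (2 + l) = 7 + (-2 - l) = 5 - l)
x(308)/(-89751) = (5 - 1*308)/(-89751) = (5 - 308)*(-1/89751) = -303*(-1/89751) = 101/29917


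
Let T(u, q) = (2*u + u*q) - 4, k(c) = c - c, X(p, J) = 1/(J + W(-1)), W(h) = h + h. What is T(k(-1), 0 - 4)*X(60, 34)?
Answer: -1/8 ≈ -0.12500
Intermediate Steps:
W(h) = 2*h
X(p, J) = 1/(-2 + J) (X(p, J) = 1/(J + 2*(-1)) = 1/(J - 2) = 1/(-2 + J))
k(c) = 0
T(u, q) = -4 + 2*u + q*u (T(u, q) = (2*u + q*u) - 4 = -4 + 2*u + q*u)
T(k(-1), 0 - 4)*X(60, 34) = (-4 + 2*0 + (0 - 4)*0)/(-2 + 34) = (-4 + 0 - 4*0)/32 = (-4 + 0 + 0)*(1/32) = -4*1/32 = -1/8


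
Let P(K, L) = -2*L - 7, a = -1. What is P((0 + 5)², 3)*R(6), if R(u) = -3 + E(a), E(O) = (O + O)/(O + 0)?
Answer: 13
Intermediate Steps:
E(O) = 2 (E(O) = (2*O)/O = 2)
P(K, L) = -7 - 2*L
R(u) = -1 (R(u) = -3 + 2 = -1)
P((0 + 5)², 3)*R(6) = (-7 - 2*3)*(-1) = (-7 - 6)*(-1) = -13*(-1) = 13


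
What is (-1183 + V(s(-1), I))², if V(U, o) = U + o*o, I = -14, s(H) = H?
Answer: 976144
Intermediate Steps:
V(U, o) = U + o²
(-1183 + V(s(-1), I))² = (-1183 + (-1 + (-14)²))² = (-1183 + (-1 + 196))² = (-1183 + 195)² = (-988)² = 976144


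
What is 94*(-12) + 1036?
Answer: -92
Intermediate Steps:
94*(-12) + 1036 = -1128 + 1036 = -92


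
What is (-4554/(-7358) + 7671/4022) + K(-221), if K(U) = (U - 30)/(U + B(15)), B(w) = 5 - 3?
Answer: 11900186395/3240529422 ≈ 3.6723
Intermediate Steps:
B(w) = 2
K(U) = (-30 + U)/(2 + U) (K(U) = (U - 30)/(U + 2) = (-30 + U)/(2 + U))
(-4554/(-7358) + 7671/4022) + K(-221) = (-4554/(-7358) + 7671/4022) + (-30 - 221)/(2 - 221) = (-4554*(-1/7358) + 7671*(1/4022)) - 251/(-219) = (2277/3679 + 7671/4022) - 1/219*(-251) = 37379703/14796938 + 251/219 = 11900186395/3240529422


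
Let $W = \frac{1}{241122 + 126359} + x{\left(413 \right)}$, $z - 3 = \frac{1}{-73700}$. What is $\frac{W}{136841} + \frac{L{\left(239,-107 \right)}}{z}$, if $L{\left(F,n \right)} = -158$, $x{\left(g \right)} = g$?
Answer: $- \frac{585532243576306854}{11118287682425579} \approx -52.664$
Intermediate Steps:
$z = \frac{221099}{73700}$ ($z = 3 + \frac{1}{-73700} = 3 - \frac{1}{73700} = \frac{221099}{73700} \approx 3.0$)
$W = \frac{151769654}{367481}$ ($W = \frac{1}{241122 + 126359} + 413 = \frac{1}{367481} + 413 = \frac{151769654}{367481} \approx 413.0$)
$\frac{W}{136841} + \frac{L{\left(239,-107 \right)}}{z} = \frac{151769654}{367481 \cdot 136841} - \frac{158}{\frac{221099}{73700}} = \frac{151769654}{367481} \cdot \frac{1}{136841} - \frac{11644600}{221099} = \frac{151769654}{50286467521} - \frac{11644600}{221099} = - \frac{585532243576306854}{11118287682425579}$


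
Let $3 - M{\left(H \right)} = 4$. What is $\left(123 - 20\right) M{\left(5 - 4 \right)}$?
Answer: $-103$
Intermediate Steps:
$M{\left(H \right)} = -1$ ($M{\left(H \right)} = 3 - 4 = -1$)
$\left(123 - 20\right) M{\left(5 - 4 \right)} = \left(123 - 20\right) \left(-1\right) = 103 \left(-1\right) = -103$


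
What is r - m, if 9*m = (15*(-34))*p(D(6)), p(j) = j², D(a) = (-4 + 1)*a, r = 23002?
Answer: 41362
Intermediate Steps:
D(a) = -3*a
m = -18360 (m = ((15*(-34))*(-3*6)²)/9 = (-510*(-18)²)/9 = (-510*324)/9 = (⅑)*(-165240) = -18360)
r - m = 23002 - 1*(-18360) = 23002 + 18360 = 41362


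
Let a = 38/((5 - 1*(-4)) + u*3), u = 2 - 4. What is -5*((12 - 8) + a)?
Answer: -250/3 ≈ -83.333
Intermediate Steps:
u = -2
a = 38/3 (a = 38/((5 - 1*(-4)) - 2*3) = 38/((5 + 4) - 6) = 38/(9 - 6) = 38/3 ≈ 12.667)
-5*((12 - 8) + a) = -5*((12 - 8) + 38/3) = -5*(4 + 38/3) = -5*50/3 = -250/3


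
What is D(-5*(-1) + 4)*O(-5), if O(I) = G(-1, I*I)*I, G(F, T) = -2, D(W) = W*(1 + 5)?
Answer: 540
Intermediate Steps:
D(W) = 6*W (D(W) = W*6 = 6*W)
O(I) = -2*I
D(-5*(-1) + 4)*O(-5) = (6*(-5*(-1) + 4))*(-2*(-5)) = (6*(5 + 4))*10 = (6*9)*10 = 54*10 = 540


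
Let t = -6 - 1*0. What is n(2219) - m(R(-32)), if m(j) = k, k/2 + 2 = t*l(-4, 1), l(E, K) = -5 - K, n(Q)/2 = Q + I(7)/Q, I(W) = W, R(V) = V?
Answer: 1385292/317 ≈ 4370.0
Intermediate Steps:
t = -6 (t = -6 + 0 = -6)
n(Q) = 2*Q + 14/Q (n(Q) = 2*(Q + 7/Q) = 2*Q + 14/Q)
k = 68 (k = -4 + 2*(-6*(-5 - 1*1)) = -4 + 2*(-6*(-5 - 1)) = -4 + 2*(-6*(-6)) = -4 + 2*36 = -4 + 72 = 68)
m(j) = 68
n(2219) - m(R(-32)) = (2*2219 + 14/2219) - 1*68 = (4438 + 14*(1/2219)) - 68 = (4438 + 2/317) - 68 = 1406848/317 - 68 = 1385292/317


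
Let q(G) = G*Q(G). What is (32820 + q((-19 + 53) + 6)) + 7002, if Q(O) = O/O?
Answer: 39862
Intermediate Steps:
Q(O) = 1
q(G) = G (q(G) = G*1 = G)
(32820 + q((-19 + 53) + 6)) + 7002 = (32820 + ((-19 + 53) + 6)) + 7002 = (32820 + (34 + 6)) + 7002 = (32820 + 40) + 7002 = 32860 + 7002 = 39862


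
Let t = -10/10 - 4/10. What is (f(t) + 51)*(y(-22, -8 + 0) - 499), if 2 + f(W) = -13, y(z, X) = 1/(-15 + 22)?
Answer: -125712/7 ≈ -17959.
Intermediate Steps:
y(z, X) = ⅐ (y(z, X) = 1/7 = ⅐)
t = -7/5 (t = -10*⅒ - 4*⅒ = -1 - ⅖ = -7/5 ≈ -1.4000)
f(W) = -15 (f(W) = -2 - 13 = -15)
(f(t) + 51)*(y(-22, -8 + 0) - 499) = (-15 + 51)*(⅐ - 499) = 36*(-3492/7) = -125712/7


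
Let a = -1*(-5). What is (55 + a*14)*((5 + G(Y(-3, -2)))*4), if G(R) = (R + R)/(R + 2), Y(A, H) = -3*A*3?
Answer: 99500/29 ≈ 3431.0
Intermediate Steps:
a = 5
Y(A, H) = -9*A
G(R) = 2*R/(2 + R) (G(R) = (2*R)/(2 + R) = 2*R/(2 + R))
(55 + a*14)*((5 + G(Y(-3, -2)))*4) = (55 + 5*14)*((5 + 2*(-9*(-3))/(2 - 9*(-3)))*4) = (55 + 70)*((5 + 2*27/(2 + 27))*4) = 125*((5 + 2*27/29)*4) = 125*((5 + 2*27*(1/29))*4) = 125*((5 + 54/29)*4) = 125*((199/29)*4) = 125*(796/29) = 99500/29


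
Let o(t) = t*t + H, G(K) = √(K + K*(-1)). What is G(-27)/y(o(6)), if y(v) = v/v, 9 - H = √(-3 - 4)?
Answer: 0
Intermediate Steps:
H = 9 - I*√7 (H = 9 - √(-3 - 4) = 9 - √(-7) = 9 - I*√7 ≈ 9.0 - 2.6458*I)
G(K) = 0 (G(K) = √(K - K) = √0 = 0)
o(t) = 9 + t² - I*√7 (o(t) = t*t + (9 - I*√7) = t² + (9 - I*√7) = 9 + t² - I*√7)
y(v) = 1
G(-27)/y(o(6)) = 0/1 = 0*1 = 0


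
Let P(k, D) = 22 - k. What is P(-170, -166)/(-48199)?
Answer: -192/48199 ≈ -0.0039835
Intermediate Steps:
P(-170, -166)/(-48199) = (22 - 1*(-170))/(-48199) = (22 + 170)*(-1/48199) = 192*(-1/48199) = -192/48199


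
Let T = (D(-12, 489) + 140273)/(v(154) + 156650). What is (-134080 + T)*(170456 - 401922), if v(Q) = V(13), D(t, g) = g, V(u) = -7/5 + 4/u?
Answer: 316001413205918140/10182179 ≈ 3.1035e+10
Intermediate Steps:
V(u) = -7/5 + 4/u (V(u) = -7*⅕ + 4/u = -7/5 + 4/u)
v(Q) = -71/65 (v(Q) = -7/5 + 4/13 = -71/65)
T = 9149530/10182179 (T = (489 + 140273)/(-71/65 + 156650) = 140762/(10182179/65) = 140762*(65/10182179) = 9149530/10182179 ≈ 0.89858)
(-134080 + T)*(170456 - 401922) = (-134080 + 9149530/10182179)*(170456 - 401922) = -1365217410790/10182179*(-231466) = 316001413205918140/10182179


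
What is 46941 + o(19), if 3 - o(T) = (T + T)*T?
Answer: 46222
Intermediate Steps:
o(T) = 3 - 2*T**2 (o(T) = 3 - (T + T)*T = 3 - 2*T*T = 3 - 2*T**2)
46941 + o(19) = 46941 + (3 - 2*19**2) = 46941 + (3 - 2*361) = 46941 + (3 - 722) = 46941 - 719 = 46222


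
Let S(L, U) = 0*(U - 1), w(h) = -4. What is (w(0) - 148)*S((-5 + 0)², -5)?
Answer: 0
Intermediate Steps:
S(L, U) = 0 (S(L, U) = 0*(-1 + U) = 0)
(w(0) - 148)*S((-5 + 0)², -5) = (-4 - 148)*0 = -152*0 = 0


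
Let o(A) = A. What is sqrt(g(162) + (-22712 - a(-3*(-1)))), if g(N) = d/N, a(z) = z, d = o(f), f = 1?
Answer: I*sqrt(7359658)/18 ≈ 150.71*I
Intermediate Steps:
d = 1
g(N) = 1/N
sqrt(g(162) + (-22712 - a(-3*(-1)))) = sqrt(1/162 + (-22712 - (-3)*(-1))) = sqrt(1/162 + (-22712 - 1*3)) = sqrt(1/162 + (-22712 - 3)) = sqrt(1/162 - 22715) = sqrt(-3679829/162) = I*sqrt(7359658)/18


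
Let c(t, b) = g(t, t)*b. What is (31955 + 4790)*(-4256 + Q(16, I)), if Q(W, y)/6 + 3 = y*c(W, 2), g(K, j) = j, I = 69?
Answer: 329749630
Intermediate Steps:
c(t, b) = b*t (c(t, b) = t*b = b*t)
Q(W, y) = -18 + 12*W*y (Q(W, y) = -18 + 6*(y*(2*W)) = -18 + 6*(2*W*y) = -18 + 12*W*y)
(31955 + 4790)*(-4256 + Q(16, I)) = (31955 + 4790)*(-4256 + (-18 + 12*16*69)) = 36745*(-4256 + (-18 + 13248)) = 36745*(-4256 + 13230) = 36745*8974 = 329749630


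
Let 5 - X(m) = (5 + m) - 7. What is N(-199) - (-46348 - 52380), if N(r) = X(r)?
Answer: 98934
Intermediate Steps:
X(m) = 7 - m (X(m) = 5 - ((5 + m) - 7) = 5 - (-2 + m) = 5 + (2 - m) = 7 - m)
N(r) = 7 - r
N(-199) - (-46348 - 52380) = (7 - 1*(-199)) - (-46348 - 52380) = (7 + 199) - 1*(-98728) = 206 + 98728 = 98934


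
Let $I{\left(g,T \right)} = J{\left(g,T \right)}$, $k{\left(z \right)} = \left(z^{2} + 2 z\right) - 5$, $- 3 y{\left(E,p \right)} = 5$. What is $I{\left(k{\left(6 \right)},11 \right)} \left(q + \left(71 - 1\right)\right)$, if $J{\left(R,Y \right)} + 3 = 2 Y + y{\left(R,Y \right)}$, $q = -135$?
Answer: $- \frac{3380}{3} \approx -1126.7$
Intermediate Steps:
$y{\left(E,p \right)} = - \frac{5}{3}$ ($y{\left(E,p \right)} = \left(- \frac{1}{3}\right) 5 = - \frac{5}{3}$)
$J{\left(R,Y \right)} = - \frac{14}{3} + 2 Y$ ($J{\left(R,Y \right)} = -3 + \left(2 Y - \frac{5}{3}\right) = -3 + \left(- \frac{5}{3} + 2 Y\right) = - \frac{14}{3} + 2 Y$)
$k{\left(z \right)} = -5 + z^{2} + 2 z$
$I{\left(g,T \right)} = - \frac{14}{3} + 2 T$
$I{\left(k{\left(6 \right)},11 \right)} \left(q + \left(71 - 1\right)\right) = \left(- \frac{14}{3} + 2 \cdot 11\right) \left(-135 + \left(71 - 1\right)\right) = \left(- \frac{14}{3} + 22\right) \left(-135 + \left(71 - 1\right)\right) = \frac{52 \left(-135 + 70\right)}{3} = \frac{52}{3} \left(-65\right) = - \frac{3380}{3}$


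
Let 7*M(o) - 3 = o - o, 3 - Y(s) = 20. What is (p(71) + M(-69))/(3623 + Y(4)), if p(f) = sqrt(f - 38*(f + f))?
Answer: 1/8414 + 5*I*sqrt(213)/3606 ≈ 0.00011885 + 0.020236*I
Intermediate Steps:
Y(s) = -17 (Y(s) = 3 - 1*20 = 3 - 20 = -17)
M(o) = 3/7 (M(o) = 3/7 + (o - o)/7 = 3/7 + (1/7)*0 = 3/7 + 0 = 3/7)
p(f) = 5*sqrt(3)*sqrt(-f) (p(f) = sqrt(f - 76*f) = sqrt(-75*f) = 5*sqrt(3)*sqrt(-f))
(p(71) + M(-69))/(3623 + Y(4)) = (5*sqrt(3)*sqrt(-1*71) + 3/7)/(3623 - 17) = (5*sqrt(3)*sqrt(-71) + 3/7)/3606 = (5*sqrt(3)*(I*sqrt(71)) + 3/7)*(1/3606) = (5*I*sqrt(213) + 3/7)*(1/3606) = (3/7 + 5*I*sqrt(213))*(1/3606) = 1/8414 + 5*I*sqrt(213)/3606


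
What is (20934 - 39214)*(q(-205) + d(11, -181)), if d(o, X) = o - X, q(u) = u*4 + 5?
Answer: 11388440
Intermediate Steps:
q(u) = 5 + 4*u (q(u) = 4*u + 5 = 5 + 4*u)
(20934 - 39214)*(q(-205) + d(11, -181)) = (20934 - 39214)*((5 + 4*(-205)) + (11 - 1*(-181))) = -18280*((5 - 820) + (11 + 181)) = -18280*(-815 + 192) = -18280*(-623) = 11388440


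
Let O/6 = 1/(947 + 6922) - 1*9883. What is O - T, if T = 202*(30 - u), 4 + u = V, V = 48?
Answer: -148120808/2623 ≈ -56470.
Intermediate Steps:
u = 44 (u = -4 + 48 = 44)
O = -155538652/2623 (O = 6*(1/(947 + 6922) - 1*9883) = 6*(1/7869 - 9883) = 6*(-77769326/7869) = -155538652/2623 ≈ -59298.)
T = -2828 (T = 202*(30 - 1*44) = 202*(30 - 44) = 202*(-14) = -2828)
O - T = -155538652/2623 - 1*(-2828) = -155538652/2623 + 2828 = -148120808/2623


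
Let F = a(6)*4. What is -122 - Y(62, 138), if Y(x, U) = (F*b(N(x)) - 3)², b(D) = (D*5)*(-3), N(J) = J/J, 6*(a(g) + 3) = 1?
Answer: -28011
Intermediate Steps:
a(g) = -17/6 (a(g) = -3 + (⅙)*1 = -3 + ⅙ = -17/6)
N(J) = 1
F = -34/3 (F = -17/6*4 = -34/3 ≈ -11.333)
b(D) = -15*D (b(D) = (5*D)*(-3) = -15*D)
Y(x, U) = 27889 (Y(x, U) = (-(-170) - 3)² = (-34/3*(-15) - 3)² = (170 - 3)² = 167² = 27889)
-122 - Y(62, 138) = -122 - 1*27889 = -122 - 27889 = -28011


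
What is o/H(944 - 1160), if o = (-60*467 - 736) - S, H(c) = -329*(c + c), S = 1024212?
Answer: -18803/2538 ≈ -7.4086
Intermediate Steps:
H(c) = -658*c
o = -1052968 (o = (-60*467 - 736) - 1*1024212 = (-28020 - 736) - 1024212 = -28756 - 1024212 = -1052968)
o/H(944 - 1160) = -1052968*(-1/(658*(944 - 1160))) = -1052968/((-658*(-216))) = -1052968/142128 = -1052968*1/142128 = -18803/2538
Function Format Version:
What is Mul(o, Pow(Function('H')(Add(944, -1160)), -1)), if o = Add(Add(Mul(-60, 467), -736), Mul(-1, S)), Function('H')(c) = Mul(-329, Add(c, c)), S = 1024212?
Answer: Rational(-18803, 2538) ≈ -7.4086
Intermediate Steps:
Function('H')(c) = Mul(-658, c) (Function('H')(c) = Mul(-329, Mul(2, c)) = Mul(-658, c))
o = -1052968 (o = Add(Add(Mul(-60, 467), -736), Mul(-1, 1024212)) = Add(Add(-28020, -736), -1024212) = Add(-28756, -1024212) = -1052968)
Mul(o, Pow(Function('H')(Add(944, -1160)), -1)) = Mul(-1052968, Pow(Mul(-658, Add(944, -1160)), -1)) = Mul(-1052968, Pow(Mul(-658, -216), -1)) = Mul(-1052968, Pow(142128, -1)) = Mul(-1052968, Rational(1, 142128)) = Rational(-18803, 2538)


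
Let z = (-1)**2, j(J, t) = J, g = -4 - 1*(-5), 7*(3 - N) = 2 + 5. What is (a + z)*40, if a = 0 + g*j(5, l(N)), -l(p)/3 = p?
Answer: 240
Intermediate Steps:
N = 2 (N = 3 - (2 + 5)/7 = 3 - 1/7*7 = 3 - 1 = 2)
l(p) = -3*p
g = 1 (g = -4 + 5 = 1)
a = 5 (a = 0 + 1*5 = 0 + 5 = 5)
z = 1
(a + z)*40 = (5 + 1)*40 = 6*40 = 240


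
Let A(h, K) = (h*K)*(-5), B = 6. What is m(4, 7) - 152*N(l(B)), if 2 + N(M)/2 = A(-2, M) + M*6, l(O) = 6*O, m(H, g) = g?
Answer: -174489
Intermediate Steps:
A(h, K) = -5*K*h (A(h, K) = (K*h)*(-5) = -5*K*h)
N(M) = -4 + 32*M (N(M) = -4 + 2*(-5*M*(-2) + M*6) = -4 + 2*(10*M + 6*M) = -4 + 2*(16*M) = -4 + 32*M)
m(4, 7) - 152*N(l(B)) = 7 - 152*(-4 + 32*(6*6)) = 7 - 152*(-4 + 32*36) = 7 - 152*(-4 + 1152) = 7 - 152*1148 = 7 - 174496 = -174489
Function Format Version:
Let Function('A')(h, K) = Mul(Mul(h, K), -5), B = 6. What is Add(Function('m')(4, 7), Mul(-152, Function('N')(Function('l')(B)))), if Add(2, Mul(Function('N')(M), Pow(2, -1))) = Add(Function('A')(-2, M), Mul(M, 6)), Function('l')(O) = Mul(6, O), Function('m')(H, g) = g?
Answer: -174489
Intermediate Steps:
Function('A')(h, K) = Mul(-5, K, h) (Function('A')(h, K) = Mul(Mul(K, h), -5) = Mul(-5, K, h))
Function('N')(M) = Add(-4, Mul(32, M)) (Function('N')(M) = Add(-4, Mul(2, Add(Mul(-5, M, -2), Mul(M, 6)))) = Add(-4, Mul(2, Add(Mul(10, M), Mul(6, M)))) = Add(-4, Mul(2, Mul(16, M))) = Add(-4, Mul(32, M)))
Add(Function('m')(4, 7), Mul(-152, Function('N')(Function('l')(B)))) = Add(7, Mul(-152, Add(-4, Mul(32, Mul(6, 6))))) = Add(7, Mul(-152, Add(-4, Mul(32, 36)))) = Add(7, Mul(-152, Add(-4, 1152))) = Add(7, Mul(-152, 1148)) = Add(7, -174496) = -174489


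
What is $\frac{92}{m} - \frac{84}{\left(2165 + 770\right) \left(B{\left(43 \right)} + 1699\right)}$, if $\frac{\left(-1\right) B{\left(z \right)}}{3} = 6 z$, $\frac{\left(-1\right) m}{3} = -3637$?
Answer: $\frac{248851976}{29622001125} \approx 0.0084009$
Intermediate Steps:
$m = 10911$ ($m = \left(-3\right) \left(-3637\right) = 10911$)
$B{\left(z \right)} = - 18 z$ ($B{\left(z \right)} = - 3 \cdot 6 z = - 18 z$)
$\frac{92}{m} - \frac{84}{\left(2165 + 770\right) \left(B{\left(43 \right)} + 1699\right)} = \frac{92}{10911} - \frac{84}{\left(2165 + 770\right) \left(\left(-18\right) 43 + 1699\right)} = 92 \cdot \frac{1}{10911} - \frac{84}{2935 \left(-774 + 1699\right)} = \frac{92}{10911} - \frac{84}{2935 \cdot 925} = \frac{92}{10911} - \frac{84}{2714875} = \frac{248851976}{29622001125}$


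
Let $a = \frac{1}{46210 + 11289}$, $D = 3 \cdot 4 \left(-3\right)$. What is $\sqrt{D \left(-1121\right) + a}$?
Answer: $\frac{\sqrt{133422384157855}}{57499} \approx 200.89$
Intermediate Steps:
$D = -36$ ($D = 12 \left(-3\right) = -36$)
$a = \frac{1}{57499} \approx 1.7392 \cdot 10^{-5}$
$\sqrt{D \left(-1121\right) + a} = \sqrt{\left(-36\right) \left(-1121\right) + \frac{1}{57499}} = \sqrt{40356 + \frac{1}{57499}} = \sqrt{\frac{2320429645}{57499}} = \frac{\sqrt{133422384157855}}{57499}$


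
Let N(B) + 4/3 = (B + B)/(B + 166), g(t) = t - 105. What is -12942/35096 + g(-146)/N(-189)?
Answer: -155328297/9142508 ≈ -16.990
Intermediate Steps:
g(t) = -105 + t
N(B) = -4/3 + 2*B/(166 + B) (N(B) = -4/3 + (B + B)/(B + 166) = -4/3 + (2*B)/(166 + B) = -4/3 + 2*B/(166 + B))
-12942/35096 + g(-146)/N(-189) = -12942/35096 + (-105 - 146)/((2*(-332 - 189)/(3*(166 - 189)))) = -12942*1/35096 - 251/((⅔)*(-521)/(-23)) = -6471/17548 - 251/((⅔)*(-1/23)*(-521)) = -6471/17548 - 251/1042/69 = -6471/17548 - 251*69/1042 = -6471/17548 - 17319/1042 = -155328297/9142508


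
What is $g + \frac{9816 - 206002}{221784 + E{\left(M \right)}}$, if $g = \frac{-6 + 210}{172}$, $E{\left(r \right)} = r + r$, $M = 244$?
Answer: $\frac{1449937}{4778848} \approx 0.30341$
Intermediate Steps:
$E{\left(r \right)} = 2 r$
$g = \frac{51}{43}$ ($g = \frac{1}{172} \cdot 204 = \frac{51}{43} \approx 1.186$)
$g + \frac{9816 - 206002}{221784 + E{\left(M \right)}} = \frac{51}{43} + \frac{9816 - 206002}{221784 + 2 \cdot 244} = \frac{51}{43} - \frac{196186}{221784 + 488} = \frac{51}{43} - \frac{196186}{222272} = \frac{51}{43} - \frac{98093}{111136} = \frac{1449937}{4778848}$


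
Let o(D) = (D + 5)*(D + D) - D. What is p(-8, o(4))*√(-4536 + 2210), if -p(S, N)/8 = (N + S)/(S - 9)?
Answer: 480*I*√2326/17 ≈ 1361.8*I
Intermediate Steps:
o(D) = -D + 2*D*(5 + D) (o(D) = (5 + D)*(2*D) - D = 2*D*(5 + D) - D = -D + 2*D*(5 + D))
p(S, N) = -8*(N + S)/(-9 + S) (p(S, N) = -8*(N + S)/(S - 9) = -8*(N + S)/(-9 + S))
p(-8, o(4))*√(-4536 + 2210) = (8*(-4*(9 + 2*4) - 1*(-8))/(-9 - 8))*√(-4536 + 2210) = (8*(-4*(9 + 8) + 8)/(-17))*√(-2326) = (8*(-1/17)*(-4*17 + 8))*(I*√2326) = (8*(-1/17)*(-1*68 + 8))*(I*√2326) = (8*(-1/17)*(-68 + 8))*(I*√2326) = (8*(-1/17)*(-60))*(I*√2326) = 480*(I*√2326)/17 = 480*I*√2326/17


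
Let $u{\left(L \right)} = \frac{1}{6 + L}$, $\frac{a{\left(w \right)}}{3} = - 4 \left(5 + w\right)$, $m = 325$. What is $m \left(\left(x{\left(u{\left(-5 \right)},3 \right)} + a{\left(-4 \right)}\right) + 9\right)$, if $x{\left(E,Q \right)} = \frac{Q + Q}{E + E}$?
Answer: $0$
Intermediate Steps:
$a{\left(w \right)} = -60 - 12 w$ ($a{\left(w \right)} = 3 \left(- 4 \left(5 + w\right)\right) = 3 \left(-20 - 4 w\right) = -60 - 12 w$)
$x{\left(E,Q \right)} = \frac{Q}{E}$ ($x{\left(E,Q \right)} = \frac{2 Q}{2 E} = 2 Q \frac{1}{2 E} = \frac{Q}{E}$)
$m \left(\left(x{\left(u{\left(-5 \right)},3 \right)} + a{\left(-4 \right)}\right) + 9\right) = 325 \left(\left(\frac{3}{\frac{1}{6 - 5}} - 12\right) + 9\right) = 325 \left(\left(\frac{3}{1^{-1}} + \left(-60 + 48\right)\right) + 9\right) = 325 \left(\left(\frac{3}{1} - 12\right) + 9\right) = 325 \left(\left(3 \cdot 1 - 12\right) + 9\right) = 325 \left(\left(3 - 12\right) + 9\right) = 325 \left(-9 + 9\right) = 325 \cdot 0 = 0$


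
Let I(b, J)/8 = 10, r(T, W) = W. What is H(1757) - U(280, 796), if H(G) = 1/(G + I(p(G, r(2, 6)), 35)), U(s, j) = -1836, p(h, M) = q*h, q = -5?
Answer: 3372733/1837 ≈ 1836.0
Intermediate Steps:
p(h, M) = -5*h
I(b, J) = 80 (I(b, J) = 8*10 = 80)
H(G) = 1/(80 + G) (H(G) = 1/(G + 80) = 1/(80 + G))
H(1757) - U(280, 796) = 1/(80 + 1757) - 1*(-1836) = 1/1837 + 1836 = 3372733/1837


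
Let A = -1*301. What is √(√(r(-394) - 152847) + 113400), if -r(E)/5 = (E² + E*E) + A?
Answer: √(113400 + I*√1703702) ≈ 336.75 + 1.938*I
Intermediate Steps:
A = -301
r(E) = 1505 - 10*E² (r(E) = -5*((E² + E*E) - 301) = -5*((E² + E²) - 301) = -5*(2*E² - 301) = -5*(-301 + 2*E²) = 1505 - 10*E²)
√(√(r(-394) - 152847) + 113400) = √(√((1505 - 10*(-394)²) - 152847) + 113400) = √(√((1505 - 10*155236) - 152847) + 113400) = √(√((1505 - 1552360) - 152847) + 113400) = √(√(-1550855 - 152847) + 113400) = √(√(-1703702) + 113400) = √(I*√1703702 + 113400) = √(113400 + I*√1703702)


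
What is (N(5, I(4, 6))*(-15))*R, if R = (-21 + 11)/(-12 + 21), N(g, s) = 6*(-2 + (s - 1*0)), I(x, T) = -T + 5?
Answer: -300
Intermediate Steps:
I(x, T) = 5 - T
N(g, s) = -12 + 6*s (N(g, s) = 6*(-2 + (s + 0)) = 6*(-2 + s) = -12 + 6*s)
R = -10/9 ≈ -1.1111
(N(5, I(4, 6))*(-15))*R = ((-12 + 6*(5 - 1*6))*(-15))*(-10/9) = ((-12 + 6*(5 - 6))*(-15))*(-10/9) = ((-12 + 6*(-1))*(-15))*(-10/9) = ((-12 - 6)*(-15))*(-10/9) = -18*(-15)*(-10/9) = 270*(-10/9) = -300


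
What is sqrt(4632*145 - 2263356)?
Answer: 14*I*sqrt(8121) ≈ 1261.6*I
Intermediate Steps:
sqrt(4632*145 - 2263356) = sqrt(671640 - 2263356) = sqrt(-1591716) = 14*I*sqrt(8121)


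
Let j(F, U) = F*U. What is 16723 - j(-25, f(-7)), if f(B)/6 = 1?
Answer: 16873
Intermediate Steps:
f(B) = 6 (f(B) = 6*1 = 6)
16723 - j(-25, f(-7)) = 16723 - (-25)*6 = 16723 - 1*(-150) = 16723 + 150 = 16873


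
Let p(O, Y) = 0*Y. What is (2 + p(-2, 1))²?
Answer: 4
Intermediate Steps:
p(O, Y) = 0
(2 + p(-2, 1))² = (2 + 0)² = 2² = 4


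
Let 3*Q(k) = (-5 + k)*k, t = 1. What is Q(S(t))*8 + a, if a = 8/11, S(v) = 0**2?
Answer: 8/11 ≈ 0.72727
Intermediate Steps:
S(v) = 0
Q(k) = k*(-5 + k)/3 (Q(k) = ((-5 + k)*k)/3 = (k*(-5 + k))/3 = k*(-5 + k)/3)
a = 8/11 (a = 8*(1/11) = 8/11 ≈ 0.72727)
Q(S(t))*8 + a = ((1/3)*0*(-5 + 0))*8 + 8/11 = ((1/3)*0*(-5))*8 + 8/11 = 0*8 + 8/11 = 0 + 8/11 = 8/11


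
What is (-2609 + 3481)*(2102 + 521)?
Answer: 2287256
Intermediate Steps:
(-2609 + 3481)*(2102 + 521) = 872*2623 = 2287256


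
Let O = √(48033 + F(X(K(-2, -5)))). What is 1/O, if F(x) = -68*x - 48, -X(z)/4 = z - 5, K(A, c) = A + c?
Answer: √4969/14907 ≈ 0.0047287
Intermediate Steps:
X(z) = 20 - 4*z (X(z) = -4*(z - 5) = -4*(-5 + z) = 20 - 4*z)
F(x) = -48 - 68*x
O = 3*√4969 (O = √(48033 + (-48 - 68*(20 - 4*(-2 - 5)))) = √(48033 + (-48 - 68*(20 - 4*(-7)))) = √(48033 + (-48 - 68*(20 + 28))) = √(48033 + (-48 - 68*48)) = √(48033 + (-48 - 3264)) = √(48033 - 3312) = √44721 = 3*√4969 ≈ 211.47)
1/O = 1/(3*√4969) = √4969/14907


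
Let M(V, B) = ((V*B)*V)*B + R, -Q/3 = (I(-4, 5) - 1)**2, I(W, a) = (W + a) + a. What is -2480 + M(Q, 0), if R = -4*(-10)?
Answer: -2440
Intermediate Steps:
I(W, a) = W + 2*a
Q = -75 (Q = -3*((-4 + 2*5) - 1)**2 = -3*((-4 + 10) - 1)**2 = -3*(6 - 1)**2 = -3*5**2 = -3*25 = -75)
R = 40
M(V, B) = 40 + B**2*V**2 (M(V, B) = ((V*B)*V)*B + 40 = ((B*V)*V)*B + 40 = (B*V**2)*B + 40 = B**2*V**2 + 40 = 40 + B**2*V**2)
-2480 + M(Q, 0) = -2480 + (40 + 0**2*(-75)**2) = -2480 + (40 + 0*5625) = -2480 + (40 + 0) = -2480 + 40 = -2440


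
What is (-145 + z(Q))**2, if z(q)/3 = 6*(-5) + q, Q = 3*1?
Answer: 51076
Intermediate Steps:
Q = 3
z(q) = -90 + 3*q (z(q) = 3*(6*(-5) + q) = 3*(-30 + q) = -90 + 3*q)
(-145 + z(Q))**2 = (-145 + (-90 + 3*3))**2 = (-145 + (-90 + 9))**2 = (-145 - 81)**2 = (-226)**2 = 51076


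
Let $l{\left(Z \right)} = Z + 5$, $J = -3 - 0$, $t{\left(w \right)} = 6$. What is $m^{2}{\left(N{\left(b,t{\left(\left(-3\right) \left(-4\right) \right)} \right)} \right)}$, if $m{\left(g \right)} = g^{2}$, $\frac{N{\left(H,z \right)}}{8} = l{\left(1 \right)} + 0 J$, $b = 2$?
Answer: $5308416$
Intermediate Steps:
$J = -3$ ($J = -3 + 0 = -3$)
$l{\left(Z \right)} = 5 + Z$
$N{\left(H,z \right)} = 48$ ($N{\left(H,z \right)} = 8 \left(\left(5 + 1\right) + 0 \left(-3\right)\right) = 8 \left(6 + 0\right) = 8 \cdot 6 = 48$)
$m^{2}{\left(N{\left(b,t{\left(\left(-3\right) \left(-4\right) \right)} \right)} \right)} = \left(48^{2}\right)^{2} = 2304^{2} = 5308416$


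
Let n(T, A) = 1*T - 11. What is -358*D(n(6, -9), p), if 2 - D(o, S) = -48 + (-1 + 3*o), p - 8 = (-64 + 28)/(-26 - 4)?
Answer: -23628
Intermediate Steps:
n(T, A) = -11 + T (n(T, A) = T - 11 = -11 + T)
p = 46/5 (p = 8 + (-64 + 28)/(-26 - 4) = 8 - 36/(-30) = 8 - 36*(-1/30) = 8 + 6/5 = 46/5 ≈ 9.2000)
D(o, S) = 51 - 3*o (D(o, S) = 2 - (-48 + (-1 + 3*o)) = 2 - (-49 + 3*o) = 2 + (49 - 3*o) = 51 - 3*o)
-358*D(n(6, -9), p) = -358*(51 - 3*(-11 + 6)) = -358*(51 - 3*(-5)) = -358*(51 + 15) = -358*66 = -23628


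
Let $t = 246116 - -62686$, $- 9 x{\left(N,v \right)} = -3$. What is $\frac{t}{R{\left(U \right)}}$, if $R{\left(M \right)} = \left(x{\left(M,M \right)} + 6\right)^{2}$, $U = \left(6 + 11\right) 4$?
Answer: $\frac{2779218}{361} \approx 7698.7$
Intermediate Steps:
$x{\left(N,v \right)} = \frac{1}{3}$ ($x{\left(N,v \right)} = \left(- \frac{1}{9}\right) \left(-3\right) = \frac{1}{3}$)
$U = 68$ ($U = 17 \cdot 4 = 68$)
$R{\left(M \right)} = \frac{361}{9}$ ($R{\left(M \right)} = \left(\frac{1}{3} + 6\right)^{2} = \left(\frac{19}{3}\right)^{2} = \frac{361}{9}$)
$t = 308802$ ($t = 246116 + 62686 = 308802$)
$\frac{t}{R{\left(U \right)}} = \frac{308802}{\frac{361}{9}} = 308802 \cdot \frac{9}{361} = \frac{2779218}{361}$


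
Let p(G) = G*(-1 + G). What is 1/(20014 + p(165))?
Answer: 1/47074 ≈ 2.1243e-5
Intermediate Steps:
1/(20014 + p(165)) = 1/(20014 + 165*(-1 + 165)) = 1/(20014 + 165*164) = 1/(20014 + 27060) = 1/47074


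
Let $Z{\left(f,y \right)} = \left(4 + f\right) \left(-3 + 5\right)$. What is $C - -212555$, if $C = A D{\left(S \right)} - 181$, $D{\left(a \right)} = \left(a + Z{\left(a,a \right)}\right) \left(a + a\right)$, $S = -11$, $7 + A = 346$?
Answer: $398824$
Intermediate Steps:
$A = 339$ ($A = -7 + 346 = 339$)
$Z{\left(f,y \right)} = 8 + 2 f$ ($Z{\left(f,y \right)} = \left(4 + f\right) 2 = 8 + 2 f$)
$D{\left(a \right)} = 2 a \left(8 + 3 a\right)$ ($D{\left(a \right)} = \left(a + \left(8 + 2 a\right)\right) \left(a + a\right) = \left(8 + 3 a\right) 2 a = 2 a \left(8 + 3 a\right)$)
$C = 186269$ ($C = 339 \cdot 2 \left(-11\right) \left(8 + 3 \left(-11\right)\right) - 181 = 339 \cdot 2 \left(-11\right) \left(8 - 33\right) - 181 = 339 \cdot 2 \left(-11\right) \left(-25\right) - 181 = 339 \cdot 550 - 181 = 186450 - 181 = 186269$)
$C - -212555 = 186269 - -212555 = 186269 + 212555 = 398824$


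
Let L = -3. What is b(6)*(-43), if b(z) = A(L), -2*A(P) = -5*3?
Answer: -645/2 ≈ -322.50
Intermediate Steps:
A(P) = 15/2 (A(P) = -(-5)*3/2 = -1/2*(-15) = 15/2)
b(z) = 15/2
b(6)*(-43) = (15/2)*(-43) = -645/2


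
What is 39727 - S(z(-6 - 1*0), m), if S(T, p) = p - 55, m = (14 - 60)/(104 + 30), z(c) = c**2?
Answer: 2665417/67 ≈ 39782.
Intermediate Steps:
m = -23/67 (m = -46/134 = -46*1/134 = -23/67 ≈ -0.34328)
S(T, p) = -55 + p
39727 - S(z(-6 - 1*0), m) = 39727 - (-55 - 23/67) = 39727 - 1*(-3708/67) = 39727 + 3708/67 = 2665417/67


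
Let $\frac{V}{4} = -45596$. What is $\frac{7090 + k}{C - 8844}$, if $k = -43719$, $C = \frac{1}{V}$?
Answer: $\frac{6680543536}{1613004097} \approx 4.1417$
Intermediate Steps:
$V = -182384$ ($V = 4 \left(-45596\right) = -182384$)
$C = - \frac{1}{182384}$ ($C = \frac{1}{-182384} = - \frac{1}{182384} \approx -5.4829 \cdot 10^{-6}$)
$\frac{7090 + k}{C - 8844} = \frac{7090 - 43719}{- \frac{1}{182384} - 8844} = - \frac{36629}{- \frac{1613004097}{182384}} = \left(-36629\right) \left(- \frac{182384}{1613004097}\right) = \frac{6680543536}{1613004097}$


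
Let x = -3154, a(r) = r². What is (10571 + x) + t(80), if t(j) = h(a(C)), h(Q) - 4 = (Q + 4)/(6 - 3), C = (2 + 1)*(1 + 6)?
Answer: 22708/3 ≈ 7569.3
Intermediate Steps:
C = 21 (C = 3*7 = 21)
h(Q) = 16/3 + Q/3 (h(Q) = 4 + (Q + 4)/(6 - 3) = 4 + (4 + Q)/3 = 4 + (4 + Q)*(⅓) = 4 + (4/3 + Q/3) = 16/3 + Q/3)
t(j) = 457/3 (t(j) = 16/3 + (⅓)*21² = 16/3 + (⅓)*441 = 16/3 + 147 = 457/3)
(10571 + x) + t(80) = (10571 - 3154) + 457/3 = 7417 + 457/3 = 22708/3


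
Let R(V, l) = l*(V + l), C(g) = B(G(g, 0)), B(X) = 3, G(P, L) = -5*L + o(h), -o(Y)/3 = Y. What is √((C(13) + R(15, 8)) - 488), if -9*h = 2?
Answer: I*√301 ≈ 17.349*I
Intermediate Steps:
h = -2/9 (h = -⅑*2 = -2/9 ≈ -0.22222)
o(Y) = -3*Y
G(P, L) = ⅔ - 5*L (G(P, L) = -5*L - 3*(-2/9) = -5*L + ⅔ = ⅔ - 5*L)
C(g) = 3
√((C(13) + R(15, 8)) - 488) = √((3 + 8*(15 + 8)) - 488) = √((3 + 8*23) - 488) = √((3 + 184) - 488) = √(187 - 488) = √(-301) = I*√301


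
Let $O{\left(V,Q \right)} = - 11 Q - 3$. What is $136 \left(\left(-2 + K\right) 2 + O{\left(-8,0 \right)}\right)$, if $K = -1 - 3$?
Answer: $-2040$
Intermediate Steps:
$K = -4$
$O{\left(V,Q \right)} = -3 - 11 Q$
$136 \left(\left(-2 + K\right) 2 + O{\left(-8,0 \right)}\right) = 136 \left(\left(-2 - 4\right) 2 - 3\right) = 136 \left(\left(-6\right) 2 + \left(-3 + 0\right)\right) = 136 \left(-12 - 3\right) = 136 \left(-15\right) = -2040$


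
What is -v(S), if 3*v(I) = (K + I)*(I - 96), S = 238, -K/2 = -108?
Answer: -64468/3 ≈ -21489.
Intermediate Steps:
K = 216 (K = -2*(-108) = 216)
v(I) = (-96 + I)*(216 + I)/3 (v(I) = ((216 + I)*(I - 96))/3 = ((216 + I)*(-96 + I))/3 = ((-96 + I)*(216 + I))/3 = (-96 + I)*(216 + I)/3)
-v(S) = -(-6912 + 40*238 + (⅓)*238²) = -(-6912 + 9520 + (⅓)*56644) = -(-6912 + 9520 + 56644/3) = -1*64468/3 = -64468/3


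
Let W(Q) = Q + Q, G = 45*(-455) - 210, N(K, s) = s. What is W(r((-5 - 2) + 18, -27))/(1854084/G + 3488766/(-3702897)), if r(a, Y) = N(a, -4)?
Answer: 34041966420/385424844781 ≈ 0.088323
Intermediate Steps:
r(a, Y) = -4
G = -20685 (G = -20475 - 210 = -20685)
W(Q) = 2*Q
W(r((-5 - 2) + 18, -27))/(1854084/G + 3488766/(-3702897)) = (2*(-4))/(1854084/(-20685) + 3488766/(-3702897)) = -8/(1854084*(-1/20685) + 3488766*(-1/3702897)) = -8/(-618028/6895 - 1162922/1234299) = -8/(-770849689562/8510491605) = -8*(-8510491605/770849689562) = 34041966420/385424844781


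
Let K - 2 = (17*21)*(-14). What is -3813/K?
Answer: 3813/4996 ≈ 0.76321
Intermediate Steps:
K = -4996 (K = 2 + (17*21)*(-14) = 2 + 357*(-14) = 2 - 4998 = -4996)
-3813/K = -3813/(-4996) = -3813*(-1/4996) = 3813/4996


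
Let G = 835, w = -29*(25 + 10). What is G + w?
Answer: -180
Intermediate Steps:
w = -1015 (w = -29*35 = -1015)
G + w = 835 - 1015 = -180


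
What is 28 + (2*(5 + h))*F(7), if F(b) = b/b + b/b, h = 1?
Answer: 52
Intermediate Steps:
F(b) = 2 (F(b) = 1 + 1 = 2)
28 + (2*(5 + h))*F(7) = 28 + (2*(5 + 1))*2 = 28 + (2*6)*2 = 28 + 12*2 = 28 + 24 = 52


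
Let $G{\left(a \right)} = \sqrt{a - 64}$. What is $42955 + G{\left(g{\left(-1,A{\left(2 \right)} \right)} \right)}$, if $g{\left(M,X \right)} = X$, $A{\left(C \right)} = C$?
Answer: $42955 + i \sqrt{62} \approx 42955.0 + 7.874 i$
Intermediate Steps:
$G{\left(a \right)} = \sqrt{-64 + a}$ ($G{\left(a \right)} = \sqrt{a - 64} = \sqrt{-64 + a}$)
$42955 + G{\left(g{\left(-1,A{\left(2 \right)} \right)} \right)} = 42955 + \sqrt{-64 + 2} = 42955 + \sqrt{-62} = 42955 + i \sqrt{62}$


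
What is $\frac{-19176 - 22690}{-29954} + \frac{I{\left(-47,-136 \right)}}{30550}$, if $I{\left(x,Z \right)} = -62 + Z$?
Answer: $\frac{318268852}{228773675} \approx 1.3912$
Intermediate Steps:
$\frac{-19176 - 22690}{-29954} + \frac{I{\left(-47,-136 \right)}}{30550} = \frac{-19176 - 22690}{-29954} + \frac{-62 - 136}{30550} = \left(-19176 - 22690\right) \left(- \frac{1}{29954}\right) - \frac{99}{15275} = \left(-41866\right) \left(- \frac{1}{29954}\right) - \frac{99}{15275} = \frac{20933}{14977} - \frac{99}{15275} = \frac{318268852}{228773675}$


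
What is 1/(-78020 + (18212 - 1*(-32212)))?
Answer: -1/27596 ≈ -3.6237e-5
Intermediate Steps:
1/(-78020 + (18212 - 1*(-32212))) = 1/(-78020 + (18212 + 32212)) = 1/(-78020 + 50424) = 1/(-27596) = -1/27596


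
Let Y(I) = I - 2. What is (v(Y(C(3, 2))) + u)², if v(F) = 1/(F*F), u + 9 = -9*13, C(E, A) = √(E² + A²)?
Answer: 103815929/6561 - 81512*√13/6561 ≈ 15778.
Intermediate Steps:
C(E, A) = √(A² + E²)
u = -126 (u = -9 - 9*13 = -9 - 117 = -126)
Y(I) = -2 + I
v(F) = F⁻²
(v(Y(C(3, 2))) + u)² = ((-2 + √(2² + 3²))⁻² - 126)² = ((-2 + √(4 + 9))⁻² - 126)² = ((-2 + √13)⁻² - 126)² = (-126 + (-2 + √13)⁻²)²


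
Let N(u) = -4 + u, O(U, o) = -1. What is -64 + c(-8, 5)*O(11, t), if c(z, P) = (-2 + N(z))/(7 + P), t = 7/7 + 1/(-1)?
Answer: -377/6 ≈ -62.833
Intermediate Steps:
t = 0 (t = 7*(⅐) + 1*(-1) = 1 - 1 = 0)
c(z, P) = (-6 + z)/(7 + P) (c(z, P) = (-2 + (-4 + z))/(7 + P) = (-6 + z)/(7 + P))
-64 + c(-8, 5)*O(11, t) = -64 + ((-6 - 8)/(7 + 5))*(-1) = -64 + (-14/12)*(-1) = -64 + ((1/12)*(-14))*(-1) = -64 - 7/6*(-1) = -64 + 7/6 = -377/6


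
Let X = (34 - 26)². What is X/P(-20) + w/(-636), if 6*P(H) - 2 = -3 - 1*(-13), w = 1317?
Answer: 6345/212 ≈ 29.929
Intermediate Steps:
X = 64 (X = 8² = 64)
P(H) = 2 (P(H) = ⅓ + (-3 - 1*(-13))/6 = ⅓ + (-3 + 13)/6 = ⅓ + (⅙)*10 = ⅓ + 5/3 = 2)
X/P(-20) + w/(-636) = 64/2 + 1317/(-636) = 64*(½) + 1317*(-1/636) = 32 - 439/212 = 6345/212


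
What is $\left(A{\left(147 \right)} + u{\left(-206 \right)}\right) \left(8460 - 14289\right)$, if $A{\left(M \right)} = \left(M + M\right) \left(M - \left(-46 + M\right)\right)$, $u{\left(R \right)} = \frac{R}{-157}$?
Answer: $- \frac{12377729946}{157} \approx -7.8839 \cdot 10^{7}$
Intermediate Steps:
$u{\left(R \right)} = - \frac{R}{157}$ ($u{\left(R \right)} = R \left(- \frac{1}{157}\right) = - \frac{R}{157}$)
$A{\left(M \right)} = 92 M$ ($A{\left(M \right)} = 2 M 46 = 92 M$)
$\left(A{\left(147 \right)} + u{\left(-206 \right)}\right) \left(8460 - 14289\right) = \left(92 \cdot 147 - - \frac{206}{157}\right) \left(8460 - 14289\right) = \left(13524 + \frac{206}{157}\right) \left(-5829\right) = \frac{2123474}{157} \left(-5829\right) = - \frac{12377729946}{157}$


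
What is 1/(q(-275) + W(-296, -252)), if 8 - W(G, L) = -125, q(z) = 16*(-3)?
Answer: 1/85 ≈ 0.011765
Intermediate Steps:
q(z) = -48
W(G, L) = 133 (W(G, L) = 8 - 1*(-125) = 8 + 125 = 133)
1/(q(-275) + W(-296, -252)) = 1/(-48 + 133) = 1/85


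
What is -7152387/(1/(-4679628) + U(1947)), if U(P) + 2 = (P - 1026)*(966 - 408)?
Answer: -3042773679276/218630518477 ≈ -13.917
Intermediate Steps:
U(P) = -572510 + 558*P (U(P) = -2 + (P - 1026)*(966 - 408) = -2 + (-1026 + P)*558 = -2 + (-572508 + 558*P) = -572510 + 558*P)
-7152387/(1/(-4679628) + U(1947)) = -7152387/(1/(-4679628) + (-572510 + 558*1947)) = -7152387/(-1/4679628 + (-572510 + 1086426)) = -7152387/(-1/4679628 + 513916) = -7152387/2404935703247/4679628 = -7152387*4679628/2404935703247 = -3042773679276/218630518477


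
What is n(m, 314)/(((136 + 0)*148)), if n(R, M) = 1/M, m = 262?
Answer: 1/6320192 ≈ 1.5822e-7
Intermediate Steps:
n(m, 314)/(((136 + 0)*148)) = 1/(314*(((136 + 0)*148))) = 1/(314*((136*148))) = (1/314)/20128 = (1/314)*(1/20128) = 1/6320192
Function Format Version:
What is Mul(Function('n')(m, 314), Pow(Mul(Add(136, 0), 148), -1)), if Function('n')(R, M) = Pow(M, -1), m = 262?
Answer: Rational(1, 6320192) ≈ 1.5822e-7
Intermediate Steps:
Mul(Function('n')(m, 314), Pow(Mul(Add(136, 0), 148), -1)) = Mul(Pow(314, -1), Pow(Mul(Add(136, 0), 148), -1)) = Mul(Rational(1, 314), Pow(Mul(136, 148), -1)) = Mul(Rational(1, 314), Pow(20128, -1)) = Mul(Rational(1, 314), Rational(1, 20128)) = Rational(1, 6320192)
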